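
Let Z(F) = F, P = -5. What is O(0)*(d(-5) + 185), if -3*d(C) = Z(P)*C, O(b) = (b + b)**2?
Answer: 0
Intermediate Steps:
O(b) = 4*b**2 (O(b) = (2*b)**2 = 4*b**2)
d(C) = 5*C/3 (d(C) = -(-5)*C/3 = 5*C/3)
O(0)*(d(-5) + 185) = (4*0**2)*((5/3)*(-5) + 185) = (4*0)*(-25/3 + 185) = 0*(530/3) = 0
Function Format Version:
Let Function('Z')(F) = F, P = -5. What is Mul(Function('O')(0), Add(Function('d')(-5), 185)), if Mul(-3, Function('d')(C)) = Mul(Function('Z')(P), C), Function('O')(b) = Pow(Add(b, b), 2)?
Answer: 0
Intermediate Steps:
Function('O')(b) = Mul(4, Pow(b, 2)) (Function('O')(b) = Pow(Mul(2, b), 2) = Mul(4, Pow(b, 2)))
Function('d')(C) = Mul(Rational(5, 3), C) (Function('d')(C) = Mul(Rational(-1, 3), Mul(-5, C)) = Mul(Rational(5, 3), C))
Mul(Function('O')(0), Add(Function('d')(-5), 185)) = Mul(Mul(4, Pow(0, 2)), Add(Mul(Rational(5, 3), -5), 185)) = Mul(Mul(4, 0), Add(Rational(-25, 3), 185)) = Mul(0, Rational(530, 3)) = 0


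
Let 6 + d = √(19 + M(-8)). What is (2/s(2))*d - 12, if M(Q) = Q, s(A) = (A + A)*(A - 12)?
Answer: -117/10 - √11/20 ≈ -11.866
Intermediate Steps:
s(A) = 2*A*(-12 + A) (s(A) = (2*A)*(-12 + A) = 2*A*(-12 + A))
d = -6 + √11 (d = -6 + √(19 - 8) = -6 + √11 ≈ -2.6834)
(2/s(2))*d - 12 = (2/((2*2*(-12 + 2))))*(-6 + √11) - 12 = (2/((2*2*(-10))))*(-6 + √11) - 12 = (2/(-40))*(-6 + √11) - 12 = (2*(-1/40))*(-6 + √11) - 12 = -(-6 + √11)/20 - 12 = (3/10 - √11/20) - 12 = -117/10 - √11/20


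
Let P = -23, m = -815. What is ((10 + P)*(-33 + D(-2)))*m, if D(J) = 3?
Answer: -317850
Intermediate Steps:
((10 + P)*(-33 + D(-2)))*m = ((10 - 23)*(-33 + 3))*(-815) = -13*(-30)*(-815) = 390*(-815) = -317850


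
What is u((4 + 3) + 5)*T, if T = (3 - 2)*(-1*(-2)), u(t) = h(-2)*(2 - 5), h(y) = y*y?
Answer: -24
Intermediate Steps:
h(y) = y**2
u(t) = -12 (u(t) = (-2)**2*(2 - 5) = 4*(-3) = -12)
T = 2 (T = 1*2 = 2)
u((4 + 3) + 5)*T = -12*2 = -24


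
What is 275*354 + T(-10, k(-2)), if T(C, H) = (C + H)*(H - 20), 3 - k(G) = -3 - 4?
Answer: 97350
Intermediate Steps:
k(G) = 10 (k(G) = 3 - (-3 - 4) = 3 - 1*(-7) = 3 + 7 = 10)
T(C, H) = (-20 + H)*(C + H) (T(C, H) = (C + H)*(-20 + H) = (-20 + H)*(C + H))
275*354 + T(-10, k(-2)) = 275*354 + (10² - 20*(-10) - 20*10 - 10*10) = 97350 + (100 + 200 - 200 - 100) = 97350 + 0 = 97350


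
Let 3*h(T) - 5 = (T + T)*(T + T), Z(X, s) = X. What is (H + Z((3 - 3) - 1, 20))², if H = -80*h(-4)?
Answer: 3389281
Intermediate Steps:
h(T) = 5/3 + 4*T²/3 (h(T) = 5/3 + ((T + T)*(T + T))/3 = 5/3 + ((2*T)*(2*T))/3 = 5/3 + (4*T²)/3 = 5/3 + 4*T²/3)
H = -1840 (H = -80*(5/3 + (4/3)*(-4)²) = -80*(5/3 + (4/3)*16) = -80*(5/3 + 64/3) = -80*23 = -1840)
(H + Z((3 - 3) - 1, 20))² = (-1840 + ((3 - 3) - 1))² = (-1840 + (0 - 1))² = (-1840 - 1)² = (-1841)² = 3389281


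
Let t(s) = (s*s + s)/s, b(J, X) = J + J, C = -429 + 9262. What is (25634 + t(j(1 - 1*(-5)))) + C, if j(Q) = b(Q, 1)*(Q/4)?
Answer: 34486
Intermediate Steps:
C = 8833
b(J, X) = 2*J
j(Q) = Q²/2 (j(Q) = (2*Q)*(Q/4) = Q²/2)
t(s) = (s + s²)/s (t(s) = (s² + s)/s = (s + s²)/s)
(25634 + t(j(1 - 1*(-5)))) + C = (25634 + (1 + (1 - 1*(-5))²/2)) + 8833 = (25634 + (1 + (1 + 5)²/2)) + 8833 = (25634 + (1 + (½)*6²)) + 8833 = (25634 + (1 + (½)*36)) + 8833 = (25634 + (1 + 18)) + 8833 = (25634 + 19) + 8833 = 25653 + 8833 = 34486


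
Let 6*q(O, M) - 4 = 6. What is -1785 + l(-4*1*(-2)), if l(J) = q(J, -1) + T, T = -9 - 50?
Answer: -5527/3 ≈ -1842.3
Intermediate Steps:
q(O, M) = 5/3 (q(O, M) = ⅔ + (⅙)*6 = ⅔ + 1 = 5/3)
T = -59
l(J) = -172/3 (l(J) = 5/3 - 59 = -172/3)
-1785 + l(-4*1*(-2)) = -1785 - 172/3 = -5527/3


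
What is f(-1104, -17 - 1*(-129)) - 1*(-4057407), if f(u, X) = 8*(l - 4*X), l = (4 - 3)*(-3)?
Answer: 4053799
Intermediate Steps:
l = -3 (l = 1*(-3) = -3)
f(u, X) = -24 - 32*X (f(u, X) = 8*(-3 - 4*X) = -24 - 32*X)
f(-1104, -17 - 1*(-129)) - 1*(-4057407) = (-24 - 32*(-17 - 1*(-129))) - 1*(-4057407) = (-24 - 32*(-17 + 129)) + 4057407 = (-24 - 32*112) + 4057407 = (-24 - 3584) + 4057407 = -3608 + 4057407 = 4053799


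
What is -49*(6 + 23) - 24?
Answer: -1445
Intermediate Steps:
-49*(6 + 23) - 24 = -49*29 - 24 = -1421 - 24 = -1445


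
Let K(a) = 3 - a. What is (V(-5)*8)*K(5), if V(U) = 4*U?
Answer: 320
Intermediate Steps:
(V(-5)*8)*K(5) = ((4*(-5))*8)*(3 - 1*5) = (-20*8)*(3 - 5) = -160*(-2) = 320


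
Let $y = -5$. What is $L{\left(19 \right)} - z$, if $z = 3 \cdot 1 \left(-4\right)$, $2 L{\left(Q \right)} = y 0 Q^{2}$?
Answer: $12$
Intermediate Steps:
$L{\left(Q \right)} = 0$ ($L{\left(Q \right)} = \frac{\left(-5\right) 0 Q^{2}}{2} = \frac{\left(-5\right) 0}{2} = \frac{1}{2} \cdot 0 = 0$)
$z = -12$ ($z = 3 \left(-4\right) = -12$)
$L{\left(19 \right)} - z = 0 - -12 = 0 + 12 = 12$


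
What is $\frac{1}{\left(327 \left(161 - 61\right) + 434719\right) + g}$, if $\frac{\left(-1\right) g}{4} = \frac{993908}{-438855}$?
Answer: $\frac{438855}{205133140877} \approx 2.1394 \cdot 10^{-6}$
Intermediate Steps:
$g = \frac{3975632}{438855}$ ($g = - 4 \frac{993908}{-438855} = - 4 \cdot 993908 \left(- \frac{1}{438855}\right) = \left(-4\right) \left(- \frac{993908}{438855}\right) = \frac{3975632}{438855} \approx 9.0591$)
$\frac{1}{\left(327 \left(161 - 61\right) + 434719\right) + g} = \frac{1}{\left(327 \left(161 - 61\right) + 434719\right) + \frac{3975632}{438855}} = \frac{1}{\left(327 \cdot 100 + 434719\right) + \frac{3975632}{438855}} = \frac{1}{\left(32700 + 434719\right) + \frac{3975632}{438855}} = \frac{1}{467419 + \frac{3975632}{438855}} = \frac{1}{\frac{205133140877}{438855}} = \frac{438855}{205133140877}$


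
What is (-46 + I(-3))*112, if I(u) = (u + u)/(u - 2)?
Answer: -25088/5 ≈ -5017.6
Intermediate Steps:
I(u) = 2*u/(-2 + u) (I(u) = (2*u)/(-2 + u) = 2*u/(-2 + u))
(-46 + I(-3))*112 = (-46 + 2*(-3)/(-2 - 3))*112 = (-46 + 2*(-3)/(-5))*112 = (-46 + 2*(-3)*(-⅕))*112 = (-46 + 6/5)*112 = -224/5*112 = -25088/5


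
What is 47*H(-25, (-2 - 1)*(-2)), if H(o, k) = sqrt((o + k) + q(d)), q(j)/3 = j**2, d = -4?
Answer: 47*sqrt(29) ≈ 253.10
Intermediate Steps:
q(j) = 3*j**2
H(o, k) = sqrt(48 + k + o) (H(o, k) = sqrt((o + k) + 3*(-4)**2) = sqrt((k + o) + 3*16) = sqrt((k + o) + 48) = sqrt(48 + k + o))
47*H(-25, (-2 - 1)*(-2)) = 47*sqrt(48 + (-2 - 1)*(-2) - 25) = 47*sqrt(48 - 3*(-2) - 25) = 47*sqrt(48 + 6 - 25) = 47*sqrt(29)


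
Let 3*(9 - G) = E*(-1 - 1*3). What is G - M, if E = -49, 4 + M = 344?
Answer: -1189/3 ≈ -396.33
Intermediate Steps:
M = 340 (M = -4 + 344 = 340)
G = -169/3 (G = 9 - (-49)*(-1 - 1*3)/3 = 9 - (-49)*(-1 - 3)/3 = 9 - (-49)*(-4)/3 = 9 - 1/3*196 = 9 - 196/3 = -169/3 ≈ -56.333)
G - M = -169/3 - 1*340 = -169/3 - 340 = -1189/3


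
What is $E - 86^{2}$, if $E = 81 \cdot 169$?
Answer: $6293$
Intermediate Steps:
$E = 13689$
$E - 86^{2} = 13689 - 86^{2} = 13689 - 7396 = 6293$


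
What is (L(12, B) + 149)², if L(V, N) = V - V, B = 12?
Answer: 22201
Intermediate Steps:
L(V, N) = 0
(L(12, B) + 149)² = (0 + 149)² = 149² = 22201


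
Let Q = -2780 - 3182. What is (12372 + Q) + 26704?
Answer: 33114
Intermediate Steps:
Q = -5962
(12372 + Q) + 26704 = (12372 - 5962) + 26704 = 6410 + 26704 = 33114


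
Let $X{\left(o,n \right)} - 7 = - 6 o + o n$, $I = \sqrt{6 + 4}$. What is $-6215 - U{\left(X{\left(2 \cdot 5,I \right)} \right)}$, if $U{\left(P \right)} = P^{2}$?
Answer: $-10024 + 1060 \sqrt{10} \approx -6672.0$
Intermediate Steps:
$I = \sqrt{10} \approx 3.1623$
$X{\left(o,n \right)} = 7 - 6 o + n o$ ($X{\left(o,n \right)} = 7 + \left(- 6 o + o n\right) = 7 + \left(- 6 o + n o\right) = 7 - 6 o + n o$)
$-6215 - U{\left(X{\left(2 \cdot 5,I \right)} \right)} = -6215 - \left(7 - 6 \cdot 2 \cdot 5 + \sqrt{10} \cdot 2 \cdot 5\right)^{2} = -6215 - \left(7 - 60 + \sqrt{10} \cdot 10\right)^{2} = -6215 - \left(7 - 60 + 10 \sqrt{10}\right)^{2} = -6215 - \left(-53 + 10 \sqrt{10}\right)^{2}$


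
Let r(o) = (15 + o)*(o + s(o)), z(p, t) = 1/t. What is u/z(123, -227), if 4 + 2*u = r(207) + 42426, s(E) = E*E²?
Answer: -223500945047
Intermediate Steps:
s(E) = E³
r(o) = (15 + o)*(o + o³)
u = 984585661 (u = -2 + (207*(15 + 207 + 207³ + 15*207²) + 42426)/2 = -2 + (207*(15 + 207 + 8869743 + 15*42849) + 42426)/2 = -2 + (207*(15 + 207 + 8869743 + 642735) + 42426)/2 = -2 + (207*9512700 + 42426)/2 = -2 + (1969128900 + 42426)/2 = -2 + (½)*1969171326 = -2 + 984585663 = 984585661)
u/z(123, -227) = 984585661/(1/(-227)) = 984585661/(-1/227) = 984585661*(-227) = -223500945047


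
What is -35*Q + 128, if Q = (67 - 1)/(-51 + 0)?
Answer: 2946/17 ≈ 173.29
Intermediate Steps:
Q = -22/17 (Q = 66/(-51) = 66*(-1/51) = -22/17 ≈ -1.2941)
-35*Q + 128 = -35*(-22/17) + 128 = 770/17 + 128 = 2946/17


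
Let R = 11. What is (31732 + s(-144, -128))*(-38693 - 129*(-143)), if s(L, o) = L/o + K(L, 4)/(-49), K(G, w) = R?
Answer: -125923003531/196 ≈ -6.4246e+8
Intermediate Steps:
K(G, w) = 11
s(L, o) = -11/49 + L/o (s(L, o) = L/o + 11/(-49) = L/o + 11*(-1/49) = L/o - 11/49 = -11/49 + L/o)
(31732 + s(-144, -128))*(-38693 - 129*(-143)) = (31732 + (-11/49 - 144/(-128)))*(-38693 - 129*(-143)) = (31732 + (-11/49 - 144*(-1/128)))*(-38693 + 18447) = (31732 + (-11/49 + 9/8))*(-20246) = (31732 + 353/392)*(-20246) = (12439297/392)*(-20246) = -125923003531/196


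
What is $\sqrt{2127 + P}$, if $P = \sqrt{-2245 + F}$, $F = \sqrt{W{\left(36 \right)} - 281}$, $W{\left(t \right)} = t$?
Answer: $\sqrt{2127 + \sqrt{-2245 + 7 i \sqrt{5}}} \approx 46.124 + 0.5136 i$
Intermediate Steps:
$F = 7 i \sqrt{5}$ ($F = \sqrt{36 - 281} = \sqrt{-245} = 7 i \sqrt{5} \approx 15.652 i$)
$P = \sqrt{-2245 + 7 i \sqrt{5}} \approx 0.1652 + 47.382 i$
$\sqrt{2127 + P} = \sqrt{2127 + \sqrt{-2245 + 7 i \sqrt{5}}}$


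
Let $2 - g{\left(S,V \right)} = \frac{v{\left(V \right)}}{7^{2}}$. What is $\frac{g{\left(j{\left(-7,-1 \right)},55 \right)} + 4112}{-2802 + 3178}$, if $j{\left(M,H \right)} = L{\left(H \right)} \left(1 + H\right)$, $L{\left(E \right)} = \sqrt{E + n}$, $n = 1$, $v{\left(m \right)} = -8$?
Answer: $\frac{100797}{9212} \approx 10.942$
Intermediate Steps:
$L{\left(E \right)} = \sqrt{1 + E}$ ($L{\left(E \right)} = \sqrt{E + 1} = \sqrt{1 + E}$)
$j{\left(M,H \right)} = \left(1 + H\right)^{\frac{3}{2}}$ ($j{\left(M,H \right)} = \sqrt{1 + H} \left(1 + H\right) = \left(1 + H\right)^{\frac{3}{2}}$)
$g{\left(S,V \right)} = \frac{106}{49}$ ($g{\left(S,V \right)} = 2 - - \frac{8}{7^{2}} = 2 - - \frac{8}{49} = 2 + \frac{8}{49} = \frac{106}{49}$)
$\frac{g{\left(j{\left(-7,-1 \right)},55 \right)} + 4112}{-2802 + 3178} = \frac{\frac{106}{49} + 4112}{-2802 + 3178} = \frac{201594}{49 \cdot 376} = \frac{201594}{49} \cdot \frac{1}{376} = \frac{100797}{9212}$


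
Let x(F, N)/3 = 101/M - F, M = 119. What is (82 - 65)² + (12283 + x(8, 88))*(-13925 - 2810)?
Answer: -24418405749/119 ≈ -2.0520e+8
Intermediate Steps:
x(F, N) = 303/119 - 3*F (x(F, N) = 3*(101/119 - F) = 303/119 - 3*F)
(82 - 65)² + (12283 + x(8, 88))*(-13925 - 2810) = (82 - 65)² + (12283 + (303/119 - 3*8))*(-13925 - 2810) = 17² + (12283 + (303/119 - 24))*(-16735) = 289 + (12283 - 2553/119)*(-16735) = 289 + (1459124/119)*(-16735) = 289 - 24418440140/119 = -24418405749/119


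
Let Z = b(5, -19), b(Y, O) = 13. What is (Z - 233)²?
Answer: 48400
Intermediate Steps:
Z = 13
(Z - 233)² = (13 - 233)² = (-220)² = 48400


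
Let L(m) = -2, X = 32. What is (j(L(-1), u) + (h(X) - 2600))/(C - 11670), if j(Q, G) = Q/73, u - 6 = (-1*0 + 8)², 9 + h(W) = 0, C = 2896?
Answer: 190459/640502 ≈ 0.29736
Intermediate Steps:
h(W) = -9 (h(W) = -9 + 0 = -9)
u = 70 (u = 6 + (-1*0 + 8)² = 6 + (0 + 8)² = 6 + 8² = 6 + 64 = 70)
j(Q, G) = Q/73 (j(Q, G) = Q*(1/73) = Q/73)
(j(L(-1), u) + (h(X) - 2600))/(C - 11670) = ((1/73)*(-2) + (-9 - 2600))/(2896 - 11670) = (-2/73 - 2609)/(-8774) = -190459/73*(-1/8774) = 190459/640502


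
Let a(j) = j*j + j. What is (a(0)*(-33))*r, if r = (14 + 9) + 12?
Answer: 0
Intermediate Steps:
a(j) = j + j² (a(j) = j² + j = j + j²)
r = 35 (r = 23 + 12 = 35)
(a(0)*(-33))*r = ((0*(1 + 0))*(-33))*35 = ((0*1)*(-33))*35 = (0*(-33))*35 = 0*35 = 0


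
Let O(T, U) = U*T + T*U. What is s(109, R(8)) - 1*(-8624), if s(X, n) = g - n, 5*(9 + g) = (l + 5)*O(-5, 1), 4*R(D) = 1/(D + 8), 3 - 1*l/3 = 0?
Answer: 549567/64 ≈ 8587.0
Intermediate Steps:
l = 9 (l = 9 - 3*0 = 9 + 0 = 9)
R(D) = 1/(4*(8 + D)) (R(D) = 1/(4*(D + 8)) = 1/(4*(8 + D)))
O(T, U) = 2*T*U (O(T, U) = T*U + T*U = 2*T*U)
g = -37 (g = -9 + ((9 + 5)*(2*(-5)*1))/5 = -9 + (14*(-10))/5 = -9 + (⅕)*(-140) = -9 - 28 = -37)
s(X, n) = -37 - n
s(109, R(8)) - 1*(-8624) = (-37 - 1/(4*(8 + 8))) - 1*(-8624) = (-37 - 1/(4*16)) + 8624 = (-37 - 1*1/64) + 8624 = (-37 - 1/64) + 8624 = -2369/64 + 8624 = 549567/64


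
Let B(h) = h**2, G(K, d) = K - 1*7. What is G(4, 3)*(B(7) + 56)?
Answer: -315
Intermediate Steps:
G(K, d) = -7 + K (G(K, d) = K - 7 = -7 + K)
G(4, 3)*(B(7) + 56) = (-7 + 4)*(7**2 + 56) = -3*(49 + 56) = -3*105 = -315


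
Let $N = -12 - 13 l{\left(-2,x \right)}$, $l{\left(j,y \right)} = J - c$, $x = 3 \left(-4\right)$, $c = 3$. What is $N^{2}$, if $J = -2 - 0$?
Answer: $2809$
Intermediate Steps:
$J = -2$ ($J = -2 + 0 = -2$)
$x = -12$
$l{\left(j,y \right)} = -5$ ($l{\left(j,y \right)} = -2 - 3 = -5$)
$N = 53$ ($N = -12 - -65 = -12 + 65 = 53$)
$N^{2} = 53^{2} = 2809$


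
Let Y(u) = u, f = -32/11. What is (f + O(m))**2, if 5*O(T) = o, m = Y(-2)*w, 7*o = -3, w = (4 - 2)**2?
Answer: 1329409/148225 ≈ 8.9689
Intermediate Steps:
w = 4 (w = 2**2 = 4)
o = -3/7 (o = (1/7)*(-3) = -3/7 ≈ -0.42857)
f = -32/11 (f = -32*1/11 = -32/11 ≈ -2.9091)
m = -8 (m = -2*4 = -8)
O(T) = -3/35 (O(T) = (1/5)*(-3/7) = -3/35)
(f + O(m))**2 = (-32/11 - 3/35)**2 = (-1153/385)**2 = 1329409/148225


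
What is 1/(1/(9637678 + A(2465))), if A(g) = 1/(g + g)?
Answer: 47513752541/4930 ≈ 9.6377e+6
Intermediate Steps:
A(g) = 1/(2*g)
1/(1/(9637678 + A(2465))) = 1/(1/(9637678 + (½)/2465)) = 1/(1/(9637678 + (½)*(1/2465))) = 1/(1/(9637678 + 1/4930)) = 1/(1/(47513752541/4930)) = 1/(4930/47513752541) = 47513752541/4930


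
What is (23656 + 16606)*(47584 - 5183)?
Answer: 1707149062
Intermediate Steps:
(23656 + 16606)*(47584 - 5183) = 40262*42401 = 1707149062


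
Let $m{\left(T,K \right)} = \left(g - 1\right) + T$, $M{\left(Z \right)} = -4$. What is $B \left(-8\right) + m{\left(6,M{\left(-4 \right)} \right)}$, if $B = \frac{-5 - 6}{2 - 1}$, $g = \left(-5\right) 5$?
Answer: $68$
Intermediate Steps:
$g = -25$
$m{\left(T,K \right)} = -26 + T$ ($m{\left(T,K \right)} = \left(-25 - 1\right) + T = -26 + T$)
$B = -11$ ($B = - \frac{11}{1} = \left(-11\right) 1 = -11$)
$B \left(-8\right) + m{\left(6,M{\left(-4 \right)} \right)} = \left(-11\right) \left(-8\right) + \left(-26 + 6\right) = 88 - 20 = 68$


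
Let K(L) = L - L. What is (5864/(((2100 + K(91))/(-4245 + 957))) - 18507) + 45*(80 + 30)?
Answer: -3979211/175 ≈ -22738.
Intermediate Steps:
K(L) = 0
(5864/(((2100 + K(91))/(-4245 + 957))) - 18507) + 45*(80 + 30) = (5864/(((2100 + 0)/(-4245 + 957))) - 18507) + 45*(80 + 30) = (5864/((2100/(-3288))) - 18507) + 45*110 = (5864/((2100*(-1/3288))) - 18507) + 4950 = (5864/(-175/274) - 18507) + 4950 = (5864*(-274/175) - 18507) + 4950 = (-1606736/175 - 18507) + 4950 = -4845461/175 + 4950 = -3979211/175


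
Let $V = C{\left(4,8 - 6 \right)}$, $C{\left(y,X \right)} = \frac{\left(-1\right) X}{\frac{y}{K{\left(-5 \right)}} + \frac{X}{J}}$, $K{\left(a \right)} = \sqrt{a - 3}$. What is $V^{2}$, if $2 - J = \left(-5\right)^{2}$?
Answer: $- \frac{1058}{\left(23 - i \sqrt{2}\right)^{2}} \approx -1.9775 - 0.2441 i$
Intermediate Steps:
$K{\left(a \right)} = \sqrt{-3 + a}$
$J = -23$ ($J = 2 - \left(-5\right)^{2} = 2 - 25 = -23$)
$C{\left(y,X \right)} = - \frac{X}{- \frac{X}{23} - \frac{i y \sqrt{2}}{4}}$ ($C{\left(y,X \right)} = \frac{\left(-1\right) X}{\frac{y}{\sqrt{-3 - 5}} + \frac{X}{-23}} = \frac{\left(-1\right) X}{\frac{y}{\sqrt{-8}} + X \left(- \frac{1}{23}\right)} = \frac{\left(-1\right) X}{\frac{y}{2 i \sqrt{2}} - \frac{X}{23}} = \frac{\left(-1\right) X}{y \left(- \frac{i \sqrt{2}}{4}\right) - \frac{X}{23}} = \frac{\left(-1\right) X}{- \frac{i y \sqrt{2}}{4} - \frac{X}{23}} = \frac{\left(-1\right) X}{- \frac{X}{23} - \frac{i y \sqrt{2}}{4}} = - \frac{X}{- \frac{X}{23} - \frac{i y \sqrt{2}}{4}}$)
$V = \frac{92 i \sqrt{2}}{-92 + 4 i \sqrt{2}}$ ($V = \frac{46 i \left(8 - 6\right) \sqrt{2}}{\left(-23\right) 4 + 2 i \left(8 - 6\right) \sqrt{2}} = \frac{46 i \left(8 - 6\right) \sqrt{2}}{-92 + 2 i \left(8 - 6\right) \sqrt{2}} = 46 i 2 \sqrt{2} \frac{1}{-92 + 2 i 2 \sqrt{2}} = 46 i 2 \sqrt{2} \frac{1}{-92 + 4 i \sqrt{2}} = \frac{92 i \sqrt{2}}{-92 + 4 i \sqrt{2}} \approx 0.086629 - 1.4089 i$)
$V^{2} = \left(\frac{23 \sqrt{2}}{\sqrt{2} + 23 i}\right)^{2} = \frac{1058}{\left(\sqrt{2} + 23 i\right)^{2}}$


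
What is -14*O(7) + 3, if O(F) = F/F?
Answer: -11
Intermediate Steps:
O(F) = 1
-14*O(7) + 3 = -14*1 + 3 = -14 + 3 = -11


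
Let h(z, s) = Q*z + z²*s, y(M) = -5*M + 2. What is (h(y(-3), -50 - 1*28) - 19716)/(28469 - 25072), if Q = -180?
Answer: -45318/3397 ≈ -13.341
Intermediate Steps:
y(M) = 2 - 5*M
h(z, s) = -180*z + s*z² (h(z, s) = -180*z + z²*s = -180*z + s*z²)
(h(y(-3), -50 - 1*28) - 19716)/(28469 - 25072) = ((2 - 5*(-3))*(-180 + (-50 - 1*28)*(2 - 5*(-3))) - 19716)/(28469 - 25072) = ((2 + 15)*(-180 + (-50 - 28)*(2 + 15)) - 19716)/3397 = (17*(-180 - 78*17) - 19716)*(1/3397) = (17*(-180 - 1326) - 19716)*(1/3397) = (17*(-1506) - 19716)*(1/3397) = (-25602 - 19716)*(1/3397) = -45318*1/3397 = -45318/3397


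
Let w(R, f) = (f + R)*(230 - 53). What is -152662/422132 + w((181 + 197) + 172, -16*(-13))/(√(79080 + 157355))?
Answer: -76331/211066 + 134166*√236435/236435 ≈ 275.56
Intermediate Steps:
w(R, f) = 177*R + 177*f (w(R, f) = (R + f)*177 = 177*R + 177*f)
-152662/422132 + w((181 + 197) + 172, -16*(-13))/(√(79080 + 157355)) = -152662/422132 + (177*((181 + 197) + 172) + 177*(-16*(-13)))/(√(79080 + 157355)) = -152662*1/422132 + (177*(378 + 172) + 177*208)/(√236435) = -76331/211066 + (177*550 + 36816)*(√236435/236435) = -76331/211066 + (97350 + 36816)*(√236435/236435) = -76331/211066 + 134166*(√236435/236435) = -76331/211066 + 134166*√236435/236435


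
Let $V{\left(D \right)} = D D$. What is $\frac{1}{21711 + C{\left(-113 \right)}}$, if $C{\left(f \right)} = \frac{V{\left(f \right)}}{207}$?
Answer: $\frac{207}{4506946} \approx 4.5929 \cdot 10^{-5}$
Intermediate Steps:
$V{\left(D \right)} = D^{2}$
$C{\left(f \right)} = \frac{f^{2}}{207}$
$\frac{1}{21711 + C{\left(-113 \right)}} = \frac{1}{21711 + \frac{\left(-113\right)^{2}}{207}} = \frac{1}{21711 + \frac{1}{207} \cdot 12769} = \frac{1}{21711 + \frac{12769}{207}} = \frac{1}{\frac{4506946}{207}} = \frac{207}{4506946}$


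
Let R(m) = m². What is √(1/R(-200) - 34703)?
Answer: I*√1388119999/200 ≈ 186.29*I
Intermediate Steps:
√(1/R(-200) - 34703) = √(1/((-200)²) - 34703) = √(1/40000 - 34703) = √(-1388119999/40000) = I*√1388119999/200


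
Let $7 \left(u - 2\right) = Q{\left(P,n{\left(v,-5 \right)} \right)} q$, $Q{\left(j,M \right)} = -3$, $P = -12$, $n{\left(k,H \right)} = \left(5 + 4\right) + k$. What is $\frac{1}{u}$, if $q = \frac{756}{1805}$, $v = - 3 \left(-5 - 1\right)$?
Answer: $\frac{1805}{3286} \approx 0.5493$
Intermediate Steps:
$v = 18$ ($v = \left(-3\right) \left(-6\right) = 18$)
$n{\left(k,H \right)} = 9 + k$
$q = \frac{756}{1805}$ ($q = 756 \cdot \frac{1}{1805} = \frac{756}{1805} \approx 0.41884$)
$u = \frac{3286}{1805}$ ($u = 2 + \frac{\left(-3\right) \frac{756}{1805}}{7} = 2 + \frac{1}{7} \left(- \frac{2268}{1805}\right) = 2 - \frac{324}{1805} = \frac{3286}{1805} \approx 1.8205$)
$\frac{1}{u} = \frac{1}{\frac{3286}{1805}} = \frac{1805}{3286}$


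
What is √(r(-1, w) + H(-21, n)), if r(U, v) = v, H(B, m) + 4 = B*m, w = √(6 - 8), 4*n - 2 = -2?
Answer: √(-4 + I*√2) ≈ 0.34831 + 2.0301*I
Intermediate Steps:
n = 0 (n = ½ + (¼)*(-2) = ½ - ½ = 0)
w = I*√2 (w = √(-2) = I*√2 ≈ 1.4142*I)
H(B, m) = -4 + B*m
√(r(-1, w) + H(-21, n)) = √(I*√2 + (-4 - 21*0)) = √(I*√2 + (-4 + 0)) = √(I*√2 - 4) = √(-4 + I*√2)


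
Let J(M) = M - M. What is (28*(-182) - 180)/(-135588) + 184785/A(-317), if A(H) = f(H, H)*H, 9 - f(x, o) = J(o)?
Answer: -695543782/10745349 ≈ -64.730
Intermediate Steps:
J(M) = 0
f(x, o) = 9 (f(x, o) = 9 - 1*0 = 9 + 0 = 9)
A(H) = 9*H
(28*(-182) - 180)/(-135588) + 184785/A(-317) = (28*(-182) - 180)/(-135588) + 184785/((9*(-317))) = (-5096 - 180)*(-1/135588) + 184785/(-2853) = -5276*(-1/135588) + 184785*(-1/2853) = 1319/33897 - 61595/951 = -695543782/10745349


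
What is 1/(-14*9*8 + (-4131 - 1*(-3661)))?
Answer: -1/1478 ≈ -0.00067659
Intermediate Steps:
1/(-14*9*8 + (-4131 - 1*(-3661))) = 1/(-126*8 + (-4131 + 3661)) = 1/(-1008 - 470) = 1/(-1478) = -1/1478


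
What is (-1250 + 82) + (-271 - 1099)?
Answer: -2538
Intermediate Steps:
(-1250 + 82) + (-271 - 1099) = -1168 - 1370 = -2538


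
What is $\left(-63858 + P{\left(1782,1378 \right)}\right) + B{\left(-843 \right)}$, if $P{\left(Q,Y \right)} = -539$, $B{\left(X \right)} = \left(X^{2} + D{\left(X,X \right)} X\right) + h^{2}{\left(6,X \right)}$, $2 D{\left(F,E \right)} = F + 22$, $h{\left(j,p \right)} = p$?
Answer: $\frac{3405905}{2} \approx 1.703 \cdot 10^{6}$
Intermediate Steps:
$D{\left(F,E \right)} = 11 + \frac{F}{2}$ ($D{\left(F,E \right)} = \frac{F + 22}{2} = \frac{22 + F}{2} = 11 + \frac{F}{2}$)
$B{\left(X \right)} = 2 X^{2} + X \left(11 + \frac{X}{2}\right)$ ($B{\left(X \right)} = \left(X^{2} + \left(11 + \frac{X}{2}\right) X\right) + X^{2} = \left(X^{2} + X \left(11 + \frac{X}{2}\right)\right) + X^{2} = 2 X^{2} + X \left(11 + \frac{X}{2}\right)$)
$\left(-63858 + P{\left(1782,1378 \right)}\right) + B{\left(-843 \right)} = \left(-63858 - 539\right) + \frac{1}{2} \left(-843\right) \left(22 + 5 \left(-843\right)\right) = -64397 + \frac{1}{2} \left(-843\right) \left(22 - 4215\right) = -64397 + \frac{1}{2} \left(-843\right) \left(-4193\right) = -64397 + \frac{3534699}{2} = \frac{3405905}{2}$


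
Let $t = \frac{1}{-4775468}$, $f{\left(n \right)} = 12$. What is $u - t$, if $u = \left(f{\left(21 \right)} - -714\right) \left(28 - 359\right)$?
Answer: $- \frac{1147573613207}{4775468} \approx -2.4031 \cdot 10^{5}$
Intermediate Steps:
$t = - \frac{1}{4775468} \approx -2.094 \cdot 10^{-7}$
$u = -240306$ ($u = \left(12 - -714\right) \left(28 - 359\right) = \left(12 + 714\right) \left(28 - 359\right) = 726 \left(-331\right) = -240306$)
$u - t = -240306 - - \frac{1}{4775468} = -240306 + \frac{1}{4775468} = - \frac{1147573613207}{4775468}$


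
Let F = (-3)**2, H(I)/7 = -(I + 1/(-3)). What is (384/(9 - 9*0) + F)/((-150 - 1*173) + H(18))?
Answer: -31/268 ≈ -0.11567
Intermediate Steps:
H(I) = 7/3 - 7*I (H(I) = 7*(-(I + 1/(-3))) = 7*(-(I - 1/3)) = 7*(-(-1/3 + I)) = 7*(1/3 - I) = 7/3 - 7*I)
F = 9
(384/(9 - 9*0) + F)/((-150 - 1*173) + H(18)) = (384/(9 - 9*0) + 9)/((-150 - 1*173) + (7/3 - 7*18)) = (384/(9 + 0) + 9)/((-150 - 173) + (7/3 - 126)) = (384/9 + 9)/(-323 - 371/3) = (384*(1/9) + 9)/(-1340/3) = (128/3 + 9)*(-3/1340) = (155/3)*(-3/1340) = -31/268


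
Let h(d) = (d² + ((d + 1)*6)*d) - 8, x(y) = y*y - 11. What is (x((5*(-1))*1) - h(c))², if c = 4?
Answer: 12996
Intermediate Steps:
x(y) = -11 + y² (x(y) = y² - 11 = -11 + y²)
h(d) = -8 + d² + d*(6 + 6*d) (h(d) = (d² + ((1 + d)*6)*d) - 8 = (d² + (6 + 6*d)*d) - 8 = (d² + d*(6 + 6*d)) - 8 = -8 + d² + d*(6 + 6*d))
(x((5*(-1))*1) - h(c))² = ((-11 + ((5*(-1))*1)²) - (-8 + 6*4 + 7*4²))² = ((-11 + (-5*1)²) - (-8 + 24 + 7*16))² = ((-11 + (-5)²) - (-8 + 24 + 112))² = ((-11 + 25) - 1*128)² = (14 - 128)² = (-114)² = 12996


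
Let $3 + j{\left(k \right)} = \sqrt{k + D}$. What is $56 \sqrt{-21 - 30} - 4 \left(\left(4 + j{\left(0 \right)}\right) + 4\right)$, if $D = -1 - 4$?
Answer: $-20 - 4 i \sqrt{5} + 56 i \sqrt{51} \approx -20.0 + 390.98 i$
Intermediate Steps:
$D = -5$
$j{\left(k \right)} = -3 + \sqrt{-5 + k}$ ($j{\left(k \right)} = -3 + \sqrt{k - 5} = -3 + \sqrt{-5 + k}$)
$56 \sqrt{-21 - 30} - 4 \left(\left(4 + j{\left(0 \right)}\right) + 4\right) = 56 \sqrt{-21 - 30} - 4 \left(\left(4 - \left(3 - \sqrt{-5 + 0}\right)\right) + 4\right) = 56 \sqrt{-51} - 4 \left(\left(4 - \left(3 - \sqrt{-5}\right)\right) + 4\right) = 56 i \sqrt{51} - 4 \left(\left(4 - \left(3 - i \sqrt{5}\right)\right) + 4\right) = 56 i \sqrt{51} - 4 \left(\left(1 + i \sqrt{5}\right) + 4\right) = 56 i \sqrt{51} - 4 \left(5 + i \sqrt{5}\right) = 56 i \sqrt{51} - \left(20 + 4 i \sqrt{5}\right) = -20 - 4 i \sqrt{5} + 56 i \sqrt{51}$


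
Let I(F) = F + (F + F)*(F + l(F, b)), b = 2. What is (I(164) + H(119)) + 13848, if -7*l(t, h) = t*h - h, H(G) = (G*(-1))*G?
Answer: 268573/7 ≈ 38368.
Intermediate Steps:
H(G) = -G**2 (H(G) = (-G)*G = -G**2)
l(t, h) = h/7 - h*t/7 (l(t, h) = -(t*h - h)/7 = -(h*t - h)/7 = -(-h + h*t)/7 = h/7 - h*t/7)
I(F) = F + 2*F*(2/7 + 5*F/7) (I(F) = F + (F + F)*(F + (1/7)*2*(1 - F)) = F + (2*F)*(F + (2/7 - 2*F/7)) = F + (2*F)*(2/7 + 5*F/7) = F + 2*F*(2/7 + 5*F/7))
(I(164) + H(119)) + 13848 = ((1/7)*164*(11 + 10*164) - 1*119**2) + 13848 = ((1/7)*164*(11 + 1640) - 1*14161) + 13848 = ((1/7)*164*1651 - 14161) + 13848 = (270764/7 - 14161) + 13848 = 171637/7 + 13848 = 268573/7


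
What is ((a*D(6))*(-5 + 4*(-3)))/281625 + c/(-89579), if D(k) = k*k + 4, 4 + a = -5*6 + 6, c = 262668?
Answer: -2064808324/720791025 ≈ -2.8646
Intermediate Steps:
a = -28 (a = -4 + (-5*6 + 6) = -4 + (-30 + 6) = -4 - 24 = -28)
D(k) = 4 + k² (D(k) = k² + 4 = 4 + k²)
((a*D(6))*(-5 + 4*(-3)))/281625 + c/(-89579) = ((-28*(4 + 6²))*(-5 + 4*(-3)))/281625 + 262668/(-89579) = ((-28*(4 + 36))*(-5 - 12))*(1/281625) + 262668*(-1/89579) = (-28*40*(-17))*(1/281625) - 37524/12797 = -1120*(-17)*(1/281625) - 37524/12797 = 19040*(1/281625) - 37524/12797 = 3808/56325 - 37524/12797 = -2064808324/720791025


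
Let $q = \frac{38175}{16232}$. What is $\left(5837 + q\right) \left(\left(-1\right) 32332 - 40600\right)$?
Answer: $- \frac{1728203217647}{4058} \approx -4.2588 \cdot 10^{8}$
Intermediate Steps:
$q = \frac{38175}{16232}$ ($q = 38175 \cdot \frac{1}{16232} = \frac{38175}{16232} \approx 2.3518$)
$\left(5837 + q\right) \left(\left(-1\right) 32332 - 40600\right) = \left(5837 + \frac{38175}{16232}\right) \left(\left(-1\right) 32332 - 40600\right) = \frac{94784359 \left(-32332 - 40600\right)}{16232} = \frac{94784359}{16232} \left(-72932\right) = - \frac{1728203217647}{4058}$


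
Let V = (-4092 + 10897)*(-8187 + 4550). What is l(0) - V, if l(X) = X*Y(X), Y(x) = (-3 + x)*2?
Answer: 24749785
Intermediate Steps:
Y(x) = -6 + 2*x
V = -24749785 (V = 6805*(-3637) = -24749785)
l(X) = X*(-6 + 2*X)
l(0) - V = 2*0*(-3 + 0) - 1*(-24749785) = 2*0*(-3) + 24749785 = 0 + 24749785 = 24749785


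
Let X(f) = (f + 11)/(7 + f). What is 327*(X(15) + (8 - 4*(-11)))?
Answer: 191295/11 ≈ 17390.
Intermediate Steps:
X(f) = (11 + f)/(7 + f)
327*(X(15) + (8 - 4*(-11))) = 327*((11 + 15)/(7 + 15) + (8 - 4*(-11))) = 327*(26/22 + (8 + 44)) = 327*((1/22)*26 + 52) = 327*(13/11 + 52) = 327*(585/11) = 191295/11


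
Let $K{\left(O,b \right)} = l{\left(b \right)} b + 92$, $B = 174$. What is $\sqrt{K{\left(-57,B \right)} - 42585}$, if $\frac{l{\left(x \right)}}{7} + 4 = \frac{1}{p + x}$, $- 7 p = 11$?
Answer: $\frac{i \sqrt{68993362003}}{1207} \approx 217.62 i$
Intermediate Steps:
$p = - \frac{11}{7}$ ($p = \left(- \frac{1}{7}\right) 11 = - \frac{11}{7} \approx -1.5714$)
$l{\left(x \right)} = -28 + \frac{7}{- \frac{11}{7} + x}$
$K{\left(O,b \right)} = 92 + \frac{7 b \left(51 - 28 b\right)}{-11 + 7 b}$ ($K{\left(O,b \right)} = \frac{7 \left(51 - 28 b\right)}{-11 + 7 b} b + 92 = \frac{7 b \left(51 - 28 b\right)}{-11 + 7 b} + 92 = 92 + \frac{7 b \left(51 - 28 b\right)}{-11 + 7 b}$)
$\sqrt{K{\left(-57,B \right)} - 42585} = \sqrt{\frac{-1012 - 196 \cdot 174^{2} + 1001 \cdot 174}{-11 + 7 \cdot 174} - 42585} = \sqrt{\frac{-1012 - 5934096 + 174174}{-11 + 1218} - 42585} = \sqrt{\frac{-1012 - 5934096 + 174174}{1207} - 42585} = \sqrt{\frac{1}{1207} \left(-5760934\right) - 42585} = \sqrt{- \frac{5760934}{1207} - 42585} = \sqrt{- \frac{57161029}{1207}} = \frac{i \sqrt{68993362003}}{1207}$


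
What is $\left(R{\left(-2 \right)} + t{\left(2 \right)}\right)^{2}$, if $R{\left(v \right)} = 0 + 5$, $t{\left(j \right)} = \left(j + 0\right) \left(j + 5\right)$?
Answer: $361$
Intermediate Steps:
$t{\left(j \right)} = j \left(5 + j\right)$
$R{\left(v \right)} = 5$
$\left(R{\left(-2 \right)} + t{\left(2 \right)}\right)^{2} = \left(5 + 2 \left(5 + 2\right)\right)^{2} = \left(5 + 2 \cdot 7\right)^{2} = \left(5 + 14\right)^{2} = 19^{2} = 361$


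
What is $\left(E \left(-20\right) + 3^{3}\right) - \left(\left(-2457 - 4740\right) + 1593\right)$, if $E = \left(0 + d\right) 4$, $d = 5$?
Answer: $5231$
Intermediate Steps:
$E = 20$ ($E = \left(0 + 5\right) 4 = 5 \cdot 4 = 20$)
$\left(E \left(-20\right) + 3^{3}\right) - \left(\left(-2457 - 4740\right) + 1593\right) = \left(20 \left(-20\right) + 3^{3}\right) - \left(\left(-2457 - 4740\right) + 1593\right) = \left(-400 + 27\right) - \left(-7197 + 1593\right) = -373 - -5604 = -373 + 5604 = 5231$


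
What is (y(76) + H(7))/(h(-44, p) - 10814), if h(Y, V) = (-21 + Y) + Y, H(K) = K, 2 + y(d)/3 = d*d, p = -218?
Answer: -17329/10923 ≈ -1.5865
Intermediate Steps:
y(d) = -6 + 3*d² (y(d) = -6 + 3*(d*d) = -6 + 3*d²)
h(Y, V) = -21 + 2*Y
(y(76) + H(7))/(h(-44, p) - 10814) = ((-6 + 3*76²) + 7)/((-21 + 2*(-44)) - 10814) = ((-6 + 3*5776) + 7)/((-21 - 88) - 10814) = ((-6 + 17328) + 7)/(-109 - 10814) = (17322 + 7)/(-10923) = 17329*(-1/10923) = -17329/10923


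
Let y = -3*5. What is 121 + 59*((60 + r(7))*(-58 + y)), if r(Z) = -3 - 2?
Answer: -236764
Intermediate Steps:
y = -15
r(Z) = -5
121 + 59*((60 + r(7))*(-58 + y)) = 121 + 59*((60 - 5)*(-58 - 15)) = 121 + 59*(55*(-73)) = 121 + 59*(-4015) = 121 - 236885 = -236764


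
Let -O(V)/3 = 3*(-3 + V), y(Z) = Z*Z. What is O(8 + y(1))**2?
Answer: 2916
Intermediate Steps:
y(Z) = Z**2
O(V) = 27 - 9*V (O(V) = -9*(-3 + V) = -3*(-9 + 3*V) = 27 - 9*V)
O(8 + y(1))**2 = (27 - 9*(8 + 1**2))**2 = (27 - 9*(8 + 1))**2 = (27 - 9*9)**2 = (27 - 81)**2 = (-54)**2 = 2916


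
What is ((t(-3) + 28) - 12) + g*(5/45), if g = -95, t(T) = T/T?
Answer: 58/9 ≈ 6.4444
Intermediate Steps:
t(T) = 1
((t(-3) + 28) - 12) + g*(5/45) = ((1 + 28) - 12) - 475/45 = (29 - 12) - 475/45 = 17 - 95*⅑ = 17 - 95/9 = 58/9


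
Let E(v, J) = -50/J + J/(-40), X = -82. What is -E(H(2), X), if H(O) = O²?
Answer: -2181/820 ≈ -2.6598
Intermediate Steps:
E(v, J) = -50/J - J/40 (E(v, J) = -50/J + J*(-1/40) = -50/J - J/40)
-E(H(2), X) = -(-50/(-82) - 1/40*(-82)) = -(-50*(-1/82) + 41/20) = -(25/41 + 41/20) = -1*2181/820 = -2181/820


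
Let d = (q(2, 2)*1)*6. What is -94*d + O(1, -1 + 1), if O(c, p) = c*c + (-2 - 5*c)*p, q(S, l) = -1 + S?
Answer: -563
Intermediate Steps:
d = 6 (d = ((-1 + 2)*1)*6 = (1*1)*6 = 1*6 = 6)
O(c, p) = c**2 + p*(-2 - 5*c)
-94*d + O(1, -1 + 1) = -94*6 + (1**2 - 2*(-1 + 1) - 5*1*(-1 + 1)) = -564 + (1 - 2*0 - 5*1*0) = -564 + (1 + 0 + 0) = -564 + 1 = -563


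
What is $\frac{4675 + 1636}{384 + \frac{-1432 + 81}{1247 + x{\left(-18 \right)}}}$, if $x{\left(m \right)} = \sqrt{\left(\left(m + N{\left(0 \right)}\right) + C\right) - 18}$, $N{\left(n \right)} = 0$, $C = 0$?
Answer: $\frac{3757901251313}{228008693425} - \frac{51156966 i}{228008693425} \approx 16.481 - 0.00022436 i$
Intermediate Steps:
$x{\left(m \right)} = \sqrt{-18 + m}$ ($x{\left(m \right)} = \sqrt{\left(\left(m + 0\right) + 0\right) - 18} = \sqrt{\left(m + 0\right) - 18} = \sqrt{m - 18} = \sqrt{-18 + m}$)
$\frac{4675 + 1636}{384 + \frac{-1432 + 81}{1247 + x{\left(-18 \right)}}} = \frac{4675 + 1636}{384 + \frac{-1432 + 81}{1247 + \sqrt{-18 - 18}}} = \frac{6311}{384 - \frac{1351}{1247 + \sqrt{-36}}} = \frac{6311}{384 - \frac{1351}{1247 + 6 i}} = \frac{6311}{384 - 1351 \frac{1247 - 6 i}{1555045}} = \frac{6311}{384 - \frac{1351 \left(1247 - 6 i\right)}{1555045}}$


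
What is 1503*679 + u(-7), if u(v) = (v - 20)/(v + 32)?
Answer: 25513398/25 ≈ 1.0205e+6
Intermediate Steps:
u(v) = (-20 + v)/(32 + v)
1503*679 + u(-7) = 1503*679 + (-20 - 7)/(32 - 7) = 1020537 - 27/25 = 25513398/25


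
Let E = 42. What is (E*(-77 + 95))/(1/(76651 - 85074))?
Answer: -6367788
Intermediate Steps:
(E*(-77 + 95))/(1/(76651 - 85074)) = (42*(-77 + 95))/(1/(76651 - 85074)) = (42*18)/(1/(-8423)) = 756/(-1/8423) = 756*(-8423) = -6367788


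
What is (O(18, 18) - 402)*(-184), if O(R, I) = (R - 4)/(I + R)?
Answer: 665068/9 ≈ 73897.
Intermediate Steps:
O(R, I) = (-4 + R)/(I + R)
(O(18, 18) - 402)*(-184) = ((-4 + 18)/(18 + 18) - 402)*(-184) = (14/36 - 402)*(-184) = ((1/36)*14 - 402)*(-184) = (7/18 - 402)*(-184) = -7229/18*(-184) = 665068/9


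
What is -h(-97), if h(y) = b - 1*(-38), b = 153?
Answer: -191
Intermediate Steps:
h(y) = 191 (h(y) = 153 - 1*(-38) = 153 + 38 = 191)
-h(-97) = -1*191 = -191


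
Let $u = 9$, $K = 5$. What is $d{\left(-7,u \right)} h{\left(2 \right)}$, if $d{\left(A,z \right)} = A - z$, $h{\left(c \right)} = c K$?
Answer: $-160$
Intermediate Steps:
$h{\left(c \right)} = 5 c$ ($h{\left(c \right)} = c 5 = 5 c$)
$d{\left(-7,u \right)} h{\left(2 \right)} = \left(-7 - 9\right) 5 \cdot 2 = \left(-7 - 9\right) 10 = \left(-16\right) 10 = -160$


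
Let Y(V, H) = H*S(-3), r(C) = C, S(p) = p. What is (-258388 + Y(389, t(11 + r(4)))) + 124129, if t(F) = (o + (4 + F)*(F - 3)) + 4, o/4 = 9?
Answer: -135063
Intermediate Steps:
o = 36 (o = 4*9 = 36)
t(F) = 40 + (-3 + F)*(4 + F) (t(F) = (36 + (4 + F)*(F - 3)) + 4 = (36 + (4 + F)*(-3 + F)) + 4 = (36 + (-3 + F)*(4 + F)) + 4 = 40 + (-3 + F)*(4 + F))
Y(V, H) = -3*H (Y(V, H) = H*(-3) = -3*H)
(-258388 + Y(389, t(11 + r(4)))) + 124129 = (-258388 - 3*(28 + (11 + 4) + (11 + 4)²)) + 124129 = (-258388 - 3*(28 + 15 + 15²)) + 124129 = (-258388 - 3*(28 + 15 + 225)) + 124129 = (-258388 - 3*268) + 124129 = (-258388 - 804) + 124129 = -259192 + 124129 = -135063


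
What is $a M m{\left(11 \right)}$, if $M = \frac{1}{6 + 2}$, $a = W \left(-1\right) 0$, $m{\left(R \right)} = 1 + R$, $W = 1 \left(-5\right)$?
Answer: $0$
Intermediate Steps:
$W = -5$
$a = 0$ ($a = \left(-5\right) \left(-1\right) 0 = 5 \cdot 0 = 0$)
$M = \frac{1}{8} \approx 0.125$
$a M m{\left(11 \right)} = 0 \cdot \frac{1}{8} \left(1 + 11\right) = 0 \cdot 12 = 0$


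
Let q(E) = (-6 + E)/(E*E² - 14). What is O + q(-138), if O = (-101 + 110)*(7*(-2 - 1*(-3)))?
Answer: 82784781/1314043 ≈ 63.000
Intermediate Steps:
q(E) = (-6 + E)/(-14 + E³) (q(E) = (-6 + E)/(E³ - 14) = (-6 + E)/(-14 + E³))
O = 63 (O = 9*(7*(-2 + 3)) = 9*(7*1) = 9*7 = 63)
O + q(-138) = 63 + (-6 - 138)/(-14 + (-138)³) = 63 - 144/(-14 - 2628072) = 63 - 144/(-2628086) = 63 - 1/2628086*(-144) = 63 + 72/1314043 = 82784781/1314043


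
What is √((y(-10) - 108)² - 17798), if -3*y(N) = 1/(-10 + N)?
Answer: I*√22095359/60 ≈ 78.343*I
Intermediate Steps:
y(N) = -1/(3*(-10 + N))
√((y(-10) - 108)² - 17798) = √((-1/(-30 + 3*(-10)) - 108)² - 17798) = √((-1/(-30 - 30) - 108)² - 17798) = √((-1/(-60) - 108)² - 17798) = √((-1*(-1/60) - 108)² - 17798) = √((1/60 - 108)² - 17798) = √((-6479/60)² - 17798) = √(41977441/3600 - 17798) = √(-22095359/3600) = I*√22095359/60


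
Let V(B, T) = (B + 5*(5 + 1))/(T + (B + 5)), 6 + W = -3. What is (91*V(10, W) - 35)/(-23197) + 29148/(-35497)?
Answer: -298473689/352895961 ≈ -0.84578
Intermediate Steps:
W = -9 (W = -6 - 3 = -9)
V(B, T) = (30 + B)/(5 + B + T) (V(B, T) = (B + 5*6)/(T + (5 + B)) = (B + 30)/(5 + B + T) = (30 + B)/(5 + B + T))
(91*V(10, W) - 35)/(-23197) + 29148/(-35497) = (91*((30 + 10)/(5 + 10 - 9)) - 35)/(-23197) + 29148/(-35497) = (91*(40/6) - 35)*(-1/23197) + 29148*(-1/35497) = (91*((⅙)*40) - 35)*(-1/23197) - 4164/5071 = (91*(20/3) - 35)*(-1/23197) - 4164/5071 = (1820/3 - 35)*(-1/23197) - 4164/5071 = (1715/3)*(-1/23197) - 4164/5071 = -1715/69591 - 4164/5071 = -298473689/352895961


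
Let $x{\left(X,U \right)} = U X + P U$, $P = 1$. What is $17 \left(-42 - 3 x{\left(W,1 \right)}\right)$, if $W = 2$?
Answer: $-867$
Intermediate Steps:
$x{\left(X,U \right)} = U + U X$ ($x{\left(X,U \right)} = U X + 1 U = U X + U = U + U X$)
$17 \left(-42 - 3 x{\left(W,1 \right)}\right) = 17 \left(-42 - 3 \cdot 1 \left(1 + 2\right)\right) = 17 \left(-42 - 3 \cdot 1 \cdot 3\right) = 17 \left(-42 - 9\right) = 17 \left(-51\right) = -867$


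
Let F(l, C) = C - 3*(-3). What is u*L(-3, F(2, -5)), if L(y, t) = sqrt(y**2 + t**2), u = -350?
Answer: -1750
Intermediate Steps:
F(l, C) = 9 + C (F(l, C) = C + 9 = 9 + C)
L(y, t) = sqrt(t**2 + y**2)
u*L(-3, F(2, -5)) = -350*sqrt((9 - 5)**2 + (-3)**2) = -350*sqrt(4**2 + 9) = -350*sqrt(16 + 9) = -350*sqrt(25) = -350*5 = -1750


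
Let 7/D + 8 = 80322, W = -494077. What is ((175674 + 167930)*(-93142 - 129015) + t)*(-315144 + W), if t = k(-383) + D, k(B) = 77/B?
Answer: 1900095318107006449996693/30760262 ≈ 6.1771e+16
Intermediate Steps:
D = 7/80314 (D = 7/(-8 + 80322) = 7/80314 ≈ 8.7158e-5)
t = -6181497/30760262 (t = 77/(-383) + 7/80314 = 77*(-1/383) + 7/80314 = -77/383 + 7/80314 = -6181497/30760262 ≈ -0.20096)
((175674 + 167930)*(-93142 - 129015) + t)*(-315144 + W) = ((175674 + 167930)*(-93142 - 129015) - 6181497/30760262)*(-315144 - 494077) = (343604*(-222157) - 6181497/30760262)*(-809221) = (-76334033828 - 6181497/30760262)*(-809221) = -2348054880072324433/30760262*(-809221) = 1900095318107006449996693/30760262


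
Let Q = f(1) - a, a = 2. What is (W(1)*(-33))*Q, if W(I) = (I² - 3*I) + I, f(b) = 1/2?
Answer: -99/2 ≈ -49.500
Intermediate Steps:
f(b) = ½ (f(b) = 1*(½) = ½)
W(I) = I² - 2*I
Q = -3/2 (Q = ½ - 1*2 = ½ - 2 = -3/2 ≈ -1.5000)
(W(1)*(-33))*Q = ((1*(-2 + 1))*(-33))*(-3/2) = ((1*(-1))*(-33))*(-3/2) = -1*(-33)*(-3/2) = 33*(-3/2) = -99/2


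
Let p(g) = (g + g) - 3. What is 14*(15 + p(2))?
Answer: 224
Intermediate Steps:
p(g) = -3 + 2*g (p(g) = 2*g - 3 = -3 + 2*g)
14*(15 + p(2)) = 14*(15 + (-3 + 2*2)) = 14*(15 + (-3 + 4)) = 14*(15 + 1) = 14*16 = 224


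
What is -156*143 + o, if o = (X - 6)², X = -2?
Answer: -22244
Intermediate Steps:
o = 64 (o = (-2 - 6)² = (-8)² = 64)
-156*143 + o = -156*143 + 64 = -22308 + 64 = -22244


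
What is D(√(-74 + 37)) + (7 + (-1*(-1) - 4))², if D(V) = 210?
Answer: 226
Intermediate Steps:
D(√(-74 + 37)) + (7 + (-1*(-1) - 4))² = 210 + (7 + (-1*(-1) - 4))² = 210 + (7 + (1 - 4))² = 210 + (7 - 3)² = 210 + 4² = 210 + 16 = 226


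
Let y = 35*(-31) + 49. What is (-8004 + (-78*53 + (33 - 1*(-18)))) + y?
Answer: -13123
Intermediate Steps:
y = -1036 (y = -1085 + 49 = -1036)
(-8004 + (-78*53 + (33 - 1*(-18)))) + y = (-8004 + (-78*53 + (33 - 1*(-18)))) - 1036 = (-8004 + (-4134 + (33 + 18))) - 1036 = (-8004 + (-4134 + 51)) - 1036 = (-8004 - 4083) - 1036 = -12087 - 1036 = -13123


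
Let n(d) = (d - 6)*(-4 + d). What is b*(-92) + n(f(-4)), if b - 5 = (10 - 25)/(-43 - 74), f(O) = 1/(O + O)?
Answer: -1114537/2496 ≈ -446.53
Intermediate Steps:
f(O) = 1/(2*O)
b = 200/39 (b = 5 + (10 - 25)/(-43 - 74) = 5 - 15/(-117) = 5 - 15*(-1/117) = 5 + 5/39 = 200/39 ≈ 5.1282)
n(d) = (-6 + d)*(-4 + d)
b*(-92) + n(f(-4)) = (200/39)*(-92) + (24 + ((1/2)/(-4))**2 - 5/(-4)) = -18400/39 + (24 + ((1/2)*(-1/4))**2 - 5*(-1)/4) = -18400/39 + (24 + (-1/8)**2 - 10*(-1/8)) = -18400/39 + (24 + 1/64 + 5/4) = -18400/39 + 1617/64 = -1114537/2496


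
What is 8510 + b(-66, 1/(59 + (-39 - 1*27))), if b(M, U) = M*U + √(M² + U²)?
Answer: 59636/7 + √213445/7 ≈ 8585.4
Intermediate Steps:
b(M, U) = √(M² + U²) + M*U
8510 + b(-66, 1/(59 + (-39 - 1*27))) = 8510 + (√((-66)² + (1/(59 + (-39 - 1*27)))²) - 66/(59 + (-39 - 1*27))) = 8510 + (√(4356 + (1/(59 + (-39 - 27)))²) - 66/(59 + (-39 - 27))) = 8510 + (√(4356 + (1/(59 - 66))²) - 66/(59 - 66)) = 8510 + (√(4356 + (1/(-7))²) - 66/(-7)) = 8510 + (√(4356 + (-⅐)²) - 66*(-⅐)) = 8510 + (√(4356 + 1/49) + 66/7) = 8510 + (√(213445/49) + 66/7) = 8510 + (√213445/7 + 66/7) = 8510 + (66/7 + √213445/7) = 59636/7 + √213445/7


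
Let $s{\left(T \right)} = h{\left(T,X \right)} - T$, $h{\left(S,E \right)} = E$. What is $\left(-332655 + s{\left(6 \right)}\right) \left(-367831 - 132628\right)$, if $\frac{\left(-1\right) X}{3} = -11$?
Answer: $166466676252$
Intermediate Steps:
$X = 33$ ($X = \left(-3\right) \left(-11\right) = 33$)
$s{\left(T \right)} = 33 - T$
$\left(-332655 + s{\left(6 \right)}\right) \left(-367831 - 132628\right) = \left(-332655 + \left(33 - 6\right)\right) \left(-367831 - 132628\right) = \left(-332655 + \left(33 - 6\right)\right) \left(-500459\right) = \left(-332655 + 27\right) \left(-500459\right) = \left(-332628\right) \left(-500459\right) = 166466676252$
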